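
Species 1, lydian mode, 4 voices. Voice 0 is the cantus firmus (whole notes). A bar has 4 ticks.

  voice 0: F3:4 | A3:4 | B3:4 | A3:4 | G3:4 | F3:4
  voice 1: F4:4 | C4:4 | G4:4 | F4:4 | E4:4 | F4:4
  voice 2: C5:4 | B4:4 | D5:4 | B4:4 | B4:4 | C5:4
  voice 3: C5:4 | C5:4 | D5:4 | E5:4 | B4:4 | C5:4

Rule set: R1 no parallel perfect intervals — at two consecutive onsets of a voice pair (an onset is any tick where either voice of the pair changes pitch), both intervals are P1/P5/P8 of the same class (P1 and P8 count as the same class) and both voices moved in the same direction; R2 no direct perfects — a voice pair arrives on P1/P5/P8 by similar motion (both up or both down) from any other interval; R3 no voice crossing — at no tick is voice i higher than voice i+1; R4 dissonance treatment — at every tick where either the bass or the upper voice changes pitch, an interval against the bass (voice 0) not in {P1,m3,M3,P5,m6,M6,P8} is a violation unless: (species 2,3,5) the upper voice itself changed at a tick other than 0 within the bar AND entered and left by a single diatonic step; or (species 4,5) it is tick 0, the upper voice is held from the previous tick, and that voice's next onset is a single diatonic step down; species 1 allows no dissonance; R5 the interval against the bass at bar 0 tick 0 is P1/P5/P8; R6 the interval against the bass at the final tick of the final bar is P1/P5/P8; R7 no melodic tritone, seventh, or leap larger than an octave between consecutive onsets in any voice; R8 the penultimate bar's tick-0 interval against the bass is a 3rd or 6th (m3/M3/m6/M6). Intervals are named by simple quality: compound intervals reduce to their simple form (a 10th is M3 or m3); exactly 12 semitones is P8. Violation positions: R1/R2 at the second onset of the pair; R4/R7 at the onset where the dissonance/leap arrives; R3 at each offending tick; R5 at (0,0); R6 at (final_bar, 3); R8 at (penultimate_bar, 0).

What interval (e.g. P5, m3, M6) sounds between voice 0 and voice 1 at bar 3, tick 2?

voice 0=A3 voice 1=F4 -> m6

m6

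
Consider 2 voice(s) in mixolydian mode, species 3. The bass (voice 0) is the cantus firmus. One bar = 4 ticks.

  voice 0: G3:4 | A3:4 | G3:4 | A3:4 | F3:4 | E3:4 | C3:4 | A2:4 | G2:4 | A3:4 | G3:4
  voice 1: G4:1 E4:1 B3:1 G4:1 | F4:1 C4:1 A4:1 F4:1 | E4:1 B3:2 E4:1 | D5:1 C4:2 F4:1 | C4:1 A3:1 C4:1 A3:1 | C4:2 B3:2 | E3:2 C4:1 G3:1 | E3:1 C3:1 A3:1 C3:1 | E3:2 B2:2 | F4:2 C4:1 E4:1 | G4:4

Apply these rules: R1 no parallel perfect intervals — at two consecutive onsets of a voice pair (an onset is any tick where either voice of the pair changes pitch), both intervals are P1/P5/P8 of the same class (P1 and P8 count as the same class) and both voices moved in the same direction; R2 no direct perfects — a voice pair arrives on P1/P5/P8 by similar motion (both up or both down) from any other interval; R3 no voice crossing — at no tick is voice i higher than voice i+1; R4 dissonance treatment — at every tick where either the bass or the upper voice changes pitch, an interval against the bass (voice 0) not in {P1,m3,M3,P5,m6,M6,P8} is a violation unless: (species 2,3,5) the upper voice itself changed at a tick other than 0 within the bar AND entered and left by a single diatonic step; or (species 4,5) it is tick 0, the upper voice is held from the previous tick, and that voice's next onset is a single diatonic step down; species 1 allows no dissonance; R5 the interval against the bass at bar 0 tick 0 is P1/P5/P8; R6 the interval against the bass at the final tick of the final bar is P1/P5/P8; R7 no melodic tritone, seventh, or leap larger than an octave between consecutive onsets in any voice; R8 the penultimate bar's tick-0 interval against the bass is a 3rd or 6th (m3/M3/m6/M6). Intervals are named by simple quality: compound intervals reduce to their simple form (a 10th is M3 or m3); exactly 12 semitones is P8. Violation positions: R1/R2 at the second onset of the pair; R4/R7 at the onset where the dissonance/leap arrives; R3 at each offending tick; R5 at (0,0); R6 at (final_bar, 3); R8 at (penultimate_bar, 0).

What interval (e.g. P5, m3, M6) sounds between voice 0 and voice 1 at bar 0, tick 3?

P8

voice 0=G3 voice 1=G4 -> P8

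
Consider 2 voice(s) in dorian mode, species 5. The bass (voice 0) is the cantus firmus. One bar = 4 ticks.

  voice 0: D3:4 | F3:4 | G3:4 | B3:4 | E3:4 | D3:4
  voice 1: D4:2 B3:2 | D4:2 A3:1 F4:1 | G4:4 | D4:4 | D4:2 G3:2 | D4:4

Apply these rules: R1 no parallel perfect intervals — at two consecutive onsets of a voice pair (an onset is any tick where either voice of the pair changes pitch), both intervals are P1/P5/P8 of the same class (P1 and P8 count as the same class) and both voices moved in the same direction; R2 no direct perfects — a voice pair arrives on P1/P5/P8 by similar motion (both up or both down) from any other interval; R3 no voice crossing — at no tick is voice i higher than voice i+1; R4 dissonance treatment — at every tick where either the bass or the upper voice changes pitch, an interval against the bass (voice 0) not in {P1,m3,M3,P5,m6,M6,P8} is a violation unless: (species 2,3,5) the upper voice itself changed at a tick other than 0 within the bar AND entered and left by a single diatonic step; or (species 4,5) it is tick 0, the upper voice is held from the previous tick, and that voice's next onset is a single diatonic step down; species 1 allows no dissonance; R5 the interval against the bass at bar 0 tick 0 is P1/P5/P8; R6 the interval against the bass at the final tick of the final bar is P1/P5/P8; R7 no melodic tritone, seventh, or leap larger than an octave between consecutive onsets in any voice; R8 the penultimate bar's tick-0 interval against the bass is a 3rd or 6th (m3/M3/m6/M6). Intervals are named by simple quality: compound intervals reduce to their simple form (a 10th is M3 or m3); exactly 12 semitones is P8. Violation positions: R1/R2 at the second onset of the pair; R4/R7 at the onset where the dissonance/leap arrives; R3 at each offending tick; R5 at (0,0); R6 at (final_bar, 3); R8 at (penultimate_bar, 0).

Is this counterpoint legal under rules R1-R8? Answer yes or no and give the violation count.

bar 0: v0=D3 v1=D4 (P8)
bar 1: v0=F3 v1=D4 (M6)
bar 2: v0=G3 v1=G4 (P8)
bar 3: v0=B3 v1=D4 (m3)
bar 4: v0=E3 v1=D4 (m7)
bar 5: v0=D3 v1=D4 (P8)
  R1 @ bar2.0: F3/F4 P8 -> G3/G4 P8 similar
  R4 @ bar4.0: E3/D4 m7 untreated
  R8 @ bar4.0: penult m7 not 3rd/6th

No (3 violations)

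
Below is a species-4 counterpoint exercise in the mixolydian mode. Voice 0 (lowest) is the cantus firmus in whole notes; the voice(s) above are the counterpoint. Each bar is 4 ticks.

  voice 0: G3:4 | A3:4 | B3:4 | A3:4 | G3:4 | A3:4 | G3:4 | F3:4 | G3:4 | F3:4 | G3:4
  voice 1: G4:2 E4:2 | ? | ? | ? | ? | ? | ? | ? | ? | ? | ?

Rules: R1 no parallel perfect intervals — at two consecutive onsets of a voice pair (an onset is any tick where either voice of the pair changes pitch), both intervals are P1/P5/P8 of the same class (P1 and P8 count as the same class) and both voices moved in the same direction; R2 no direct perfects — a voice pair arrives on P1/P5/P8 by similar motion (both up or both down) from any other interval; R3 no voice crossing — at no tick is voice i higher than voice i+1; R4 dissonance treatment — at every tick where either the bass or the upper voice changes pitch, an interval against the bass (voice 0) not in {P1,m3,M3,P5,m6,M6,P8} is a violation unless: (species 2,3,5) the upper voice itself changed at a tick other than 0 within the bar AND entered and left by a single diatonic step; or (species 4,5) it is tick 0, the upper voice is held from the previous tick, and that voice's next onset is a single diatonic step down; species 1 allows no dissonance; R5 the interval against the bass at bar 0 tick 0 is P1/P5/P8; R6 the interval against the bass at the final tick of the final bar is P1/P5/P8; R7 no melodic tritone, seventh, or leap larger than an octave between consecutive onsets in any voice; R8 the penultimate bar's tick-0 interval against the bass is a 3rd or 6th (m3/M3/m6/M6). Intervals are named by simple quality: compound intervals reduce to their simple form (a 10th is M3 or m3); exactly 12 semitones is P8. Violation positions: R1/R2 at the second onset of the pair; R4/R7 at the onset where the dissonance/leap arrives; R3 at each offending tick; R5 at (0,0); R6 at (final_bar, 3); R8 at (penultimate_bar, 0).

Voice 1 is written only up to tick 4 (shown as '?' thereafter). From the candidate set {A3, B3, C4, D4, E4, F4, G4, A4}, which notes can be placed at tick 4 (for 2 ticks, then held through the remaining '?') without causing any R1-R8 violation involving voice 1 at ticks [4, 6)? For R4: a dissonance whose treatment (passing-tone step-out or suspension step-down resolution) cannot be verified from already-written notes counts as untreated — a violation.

A3: legal
B3: violates R4
C4: legal
D4: violates R4
E4: legal
F4: legal
G4: violates R4
A4: violates R2

{A3, C4, E4, F4}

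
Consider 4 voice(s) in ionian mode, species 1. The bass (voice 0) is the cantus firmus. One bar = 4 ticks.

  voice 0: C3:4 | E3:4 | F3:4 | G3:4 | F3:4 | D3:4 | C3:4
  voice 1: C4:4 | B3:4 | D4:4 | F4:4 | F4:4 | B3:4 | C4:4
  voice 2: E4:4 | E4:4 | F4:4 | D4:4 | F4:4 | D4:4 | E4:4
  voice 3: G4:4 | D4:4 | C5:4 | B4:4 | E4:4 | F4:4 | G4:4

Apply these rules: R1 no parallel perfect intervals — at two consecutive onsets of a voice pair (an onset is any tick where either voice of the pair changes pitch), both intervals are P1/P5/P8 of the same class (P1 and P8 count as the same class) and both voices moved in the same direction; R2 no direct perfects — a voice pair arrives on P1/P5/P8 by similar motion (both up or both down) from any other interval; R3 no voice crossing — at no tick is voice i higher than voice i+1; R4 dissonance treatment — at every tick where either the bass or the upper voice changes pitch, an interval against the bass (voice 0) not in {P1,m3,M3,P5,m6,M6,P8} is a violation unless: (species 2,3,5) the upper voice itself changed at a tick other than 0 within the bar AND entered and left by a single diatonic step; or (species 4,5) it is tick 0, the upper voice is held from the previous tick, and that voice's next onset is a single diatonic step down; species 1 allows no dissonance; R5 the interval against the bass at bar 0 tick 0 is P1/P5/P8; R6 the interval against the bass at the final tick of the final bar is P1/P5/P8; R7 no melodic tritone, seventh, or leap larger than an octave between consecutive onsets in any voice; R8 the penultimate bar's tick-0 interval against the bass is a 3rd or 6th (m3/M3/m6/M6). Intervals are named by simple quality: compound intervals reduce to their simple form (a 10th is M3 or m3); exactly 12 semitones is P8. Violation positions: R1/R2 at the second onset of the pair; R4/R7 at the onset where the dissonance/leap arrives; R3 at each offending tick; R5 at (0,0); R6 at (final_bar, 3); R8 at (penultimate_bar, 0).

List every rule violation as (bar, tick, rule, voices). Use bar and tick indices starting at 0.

(0, 0, R5, (0, 2))
(1, 0, R3, (2, 3))
(1, 0, R4, (0, 3))
(1, 1, R3, (2, 3))
(1, 2, R3, (2, 3))
(1, 3, R3, (2, 3))
(2, 0, R1, (0, 2))
(2, 0, R2, (0, 3))
(2, 0, R2, (2, 3))
(2, 0, R7, (3,))
(3, 0, R3, (1, 2))
(3, 0, R4, (0, 1))
(3, 1, R3, (1, 2))
(3, 2, R3, (1, 2))
(3, 3, R3, (1, 2))
(4, 0, R3, (2, 3))
(4, 0, R4, (0, 3))
(4, 1, R3, (2, 3))
(4, 2, R3, (2, 3))
(4, 3, R3, (2, 3))
(5, 0, R1, (0, 2))
(5, 0, R7, (1,))
(5, 0, R8, (0, 2))
(6, 0, R2, (1, 3))
(6, 3, R6, (0, 2))

bar 0: v0=C3 v1=C4 v2=E4 v3=G4 downbeat P5
bar 1: v0=E3 v1=B3 v2=E4 v3=D4 downbeat m7
bar 2: v0=F3 v1=D4 v2=F4 v3=C5 downbeat P5
bar 3: v0=G3 v1=F4 v2=D4 v3=B4 downbeat M3
bar 4: v0=F3 v1=F4 v2=F4 v3=E4 downbeat M7
bar 5: v0=D3 v1=B3 v2=D4 v3=F4 downbeat m3
bar 6: v0=C3 v1=C4 v2=E4 v3=G4 downbeat P5
  -> R5 @ bar 0 tick 0 v(0, 2): opens on M3
  -> R3 @ bar 1 tick 0 v(2, 3): E4 above D4
  -> R4 @ bar 1 tick 0 v(0, 3): E3/D4 m7 untreated
  -> R3 @ bar 1 tick 1 v(2, 3): E4 above D4
  -> R3 @ bar 1 tick 2 v(2, 3): E4 above D4
  -> R3 @ bar 1 tick 3 v(2, 3): E4 above D4
  -> R1 @ bar 2 tick 0 v(0, 2): E3/E4 P8 -> F3/F4 P8 similar
  -> R2 @ bar 2 tick 0 v(0, 3): E3/D4 m7 -> F3/C5 P5 similar
  -> R2 @ bar 2 tick 0 v(2, 3): E4/D4 M2 -> F4/C5 P5 similar
  -> R7 @ bar 2 tick 0 v(3,): D4->C5 leap 10st
  -> R3 @ bar 3 tick 0 v(1, 2): F4 above D4
  -> R4 @ bar 3 tick 0 v(0, 1): G3/F4 m7 untreated
  -> R3 @ bar 3 tick 1 v(1, 2): F4 above D4
  -> R3 @ bar 3 tick 2 v(1, 2): F4 above D4
  -> R3 @ bar 3 tick 3 v(1, 2): F4 above D4
  -> R3 @ bar 4 tick 0 v(2, 3): F4 above E4
  -> R4 @ bar 4 tick 0 v(0, 3): F3/E4 M7 untreated
  -> R3 @ bar 4 tick 1 v(2, 3): F4 above E4
  -> R3 @ bar 4 tick 2 v(2, 3): F4 above E4
  -> R3 @ bar 4 tick 3 v(2, 3): F4 above E4
  -> R1 @ bar 5 tick 0 v(0, 2): F3/F4 P8 -> D3/D4 P8 similar
  -> R7 @ bar 5 tick 0 v(1,): F4->B3 leap 6st
  -> R8 @ bar 5 tick 0 v(0, 2): penult P8 not 3rd/6th
  -> R2 @ bar 6 tick 0 v(1, 3): B3/F4 TT -> C4/G4 P5 similar
  -> R6 @ bar 6 tick 3 v(0, 2): closes on M3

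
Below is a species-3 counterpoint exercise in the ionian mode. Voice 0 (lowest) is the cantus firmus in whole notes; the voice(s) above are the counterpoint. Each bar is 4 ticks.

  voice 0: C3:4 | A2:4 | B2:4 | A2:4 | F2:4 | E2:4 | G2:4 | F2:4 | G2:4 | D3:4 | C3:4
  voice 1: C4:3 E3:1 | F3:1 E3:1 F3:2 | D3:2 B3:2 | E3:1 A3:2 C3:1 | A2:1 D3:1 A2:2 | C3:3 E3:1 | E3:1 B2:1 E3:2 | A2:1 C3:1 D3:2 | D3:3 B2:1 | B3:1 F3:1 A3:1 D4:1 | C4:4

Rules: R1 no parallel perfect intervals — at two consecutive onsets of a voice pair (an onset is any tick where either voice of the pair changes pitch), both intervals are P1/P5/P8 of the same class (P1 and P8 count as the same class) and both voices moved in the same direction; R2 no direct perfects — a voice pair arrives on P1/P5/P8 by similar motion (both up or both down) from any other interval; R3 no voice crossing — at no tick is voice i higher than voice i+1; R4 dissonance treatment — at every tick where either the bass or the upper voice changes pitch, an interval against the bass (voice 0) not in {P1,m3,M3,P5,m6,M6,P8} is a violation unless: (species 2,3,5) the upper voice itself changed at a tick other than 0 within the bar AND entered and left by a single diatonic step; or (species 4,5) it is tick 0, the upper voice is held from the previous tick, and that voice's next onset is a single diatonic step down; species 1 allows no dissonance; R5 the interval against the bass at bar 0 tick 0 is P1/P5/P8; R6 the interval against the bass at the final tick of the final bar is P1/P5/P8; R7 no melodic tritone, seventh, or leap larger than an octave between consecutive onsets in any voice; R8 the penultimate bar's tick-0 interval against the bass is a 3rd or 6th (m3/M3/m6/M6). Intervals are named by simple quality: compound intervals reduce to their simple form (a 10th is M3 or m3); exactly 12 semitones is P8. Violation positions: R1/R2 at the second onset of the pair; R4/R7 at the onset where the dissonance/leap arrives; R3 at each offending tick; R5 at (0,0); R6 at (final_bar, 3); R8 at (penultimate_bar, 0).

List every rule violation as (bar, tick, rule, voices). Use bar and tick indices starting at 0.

(3, 0, R2, (0, 1))
(9, 1, R7, (1,))
(10, 0, R1, (0, 1))

bar 0: v0=C3 v1=C4 downbeat P8
bar 1: v0=A2 v1=F3 downbeat m6
bar 2: v0=B2 v1=D3 downbeat m3
bar 3: v0=A2 v1=E3 downbeat P5
bar 4: v0=F2 v1=A2 downbeat M3
bar 5: v0=E2 v1=C3 downbeat m6
bar 6: v0=G2 v1=E3 downbeat M6
bar 7: v0=F2 v1=A2 downbeat M3
bar 8: v0=G2 v1=D3 downbeat P5
bar 9: v0=D3 v1=B3 downbeat M6
bar 10: v0=C3 v1=C4 downbeat P8
  -> R2 @ bar 3 tick 0 v(0, 1): B2/B3 P8 -> A2/E3 P5 similar
  -> R7 @ bar 9 tick 1 v(1,): B3->F3 leap 6st
  -> R1 @ bar 10 tick 0 v(0, 1): D3/D4 P8 -> C3/C4 P8 similar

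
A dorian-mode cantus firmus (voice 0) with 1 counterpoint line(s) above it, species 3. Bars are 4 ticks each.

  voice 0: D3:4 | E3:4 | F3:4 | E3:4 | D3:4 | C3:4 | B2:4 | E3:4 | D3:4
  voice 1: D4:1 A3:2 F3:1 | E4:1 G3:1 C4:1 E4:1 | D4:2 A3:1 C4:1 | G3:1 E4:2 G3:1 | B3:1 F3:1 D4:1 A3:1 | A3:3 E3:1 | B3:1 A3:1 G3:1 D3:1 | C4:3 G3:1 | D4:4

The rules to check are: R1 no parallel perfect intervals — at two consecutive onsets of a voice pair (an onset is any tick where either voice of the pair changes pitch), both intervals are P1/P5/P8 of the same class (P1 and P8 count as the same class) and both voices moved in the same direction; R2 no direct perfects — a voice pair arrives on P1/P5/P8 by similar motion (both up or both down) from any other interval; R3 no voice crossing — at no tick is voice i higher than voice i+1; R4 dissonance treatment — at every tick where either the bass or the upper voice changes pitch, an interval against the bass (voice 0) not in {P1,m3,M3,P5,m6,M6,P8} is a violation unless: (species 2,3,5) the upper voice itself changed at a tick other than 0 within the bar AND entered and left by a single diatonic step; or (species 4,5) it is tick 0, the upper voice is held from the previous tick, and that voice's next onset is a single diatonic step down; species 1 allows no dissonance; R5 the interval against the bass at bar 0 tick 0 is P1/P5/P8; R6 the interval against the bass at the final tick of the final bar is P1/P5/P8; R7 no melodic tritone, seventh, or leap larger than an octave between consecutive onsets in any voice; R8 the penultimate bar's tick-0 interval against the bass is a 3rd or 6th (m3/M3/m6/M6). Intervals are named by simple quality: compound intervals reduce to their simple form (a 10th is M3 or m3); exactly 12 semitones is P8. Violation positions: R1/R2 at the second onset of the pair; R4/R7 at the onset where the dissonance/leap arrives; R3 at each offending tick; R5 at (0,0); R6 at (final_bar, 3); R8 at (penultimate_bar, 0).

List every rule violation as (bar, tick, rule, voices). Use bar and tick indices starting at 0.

(1, 0, R2, (0, 1))
(1, 0, R7, (1,))
(4, 1, R7, (1,))
(7, 0, R7, (1,))

bar 0: v0=D3 v1=D4 downbeat P8
bar 1: v0=E3 v1=E4 downbeat P8
bar 2: v0=F3 v1=D4 downbeat M6
bar 3: v0=E3 v1=G3 downbeat m3
bar 4: v0=D3 v1=B3 downbeat M6
bar 5: v0=C3 v1=A3 downbeat M6
bar 6: v0=B2 v1=B3 downbeat P8
bar 7: v0=E3 v1=C4 downbeat m6
bar 8: v0=D3 v1=D4 downbeat P8
  -> R2 @ bar 1 tick 0 v(0, 1): D3/F3 m3 -> E3/E4 P8 similar
  -> R7 @ bar 1 tick 0 v(1,): F3->E4 leap 11st
  -> R7 @ bar 4 tick 1 v(1,): B3->F3 leap 6st
  -> R7 @ bar 7 tick 0 v(1,): D3->C4 leap 10st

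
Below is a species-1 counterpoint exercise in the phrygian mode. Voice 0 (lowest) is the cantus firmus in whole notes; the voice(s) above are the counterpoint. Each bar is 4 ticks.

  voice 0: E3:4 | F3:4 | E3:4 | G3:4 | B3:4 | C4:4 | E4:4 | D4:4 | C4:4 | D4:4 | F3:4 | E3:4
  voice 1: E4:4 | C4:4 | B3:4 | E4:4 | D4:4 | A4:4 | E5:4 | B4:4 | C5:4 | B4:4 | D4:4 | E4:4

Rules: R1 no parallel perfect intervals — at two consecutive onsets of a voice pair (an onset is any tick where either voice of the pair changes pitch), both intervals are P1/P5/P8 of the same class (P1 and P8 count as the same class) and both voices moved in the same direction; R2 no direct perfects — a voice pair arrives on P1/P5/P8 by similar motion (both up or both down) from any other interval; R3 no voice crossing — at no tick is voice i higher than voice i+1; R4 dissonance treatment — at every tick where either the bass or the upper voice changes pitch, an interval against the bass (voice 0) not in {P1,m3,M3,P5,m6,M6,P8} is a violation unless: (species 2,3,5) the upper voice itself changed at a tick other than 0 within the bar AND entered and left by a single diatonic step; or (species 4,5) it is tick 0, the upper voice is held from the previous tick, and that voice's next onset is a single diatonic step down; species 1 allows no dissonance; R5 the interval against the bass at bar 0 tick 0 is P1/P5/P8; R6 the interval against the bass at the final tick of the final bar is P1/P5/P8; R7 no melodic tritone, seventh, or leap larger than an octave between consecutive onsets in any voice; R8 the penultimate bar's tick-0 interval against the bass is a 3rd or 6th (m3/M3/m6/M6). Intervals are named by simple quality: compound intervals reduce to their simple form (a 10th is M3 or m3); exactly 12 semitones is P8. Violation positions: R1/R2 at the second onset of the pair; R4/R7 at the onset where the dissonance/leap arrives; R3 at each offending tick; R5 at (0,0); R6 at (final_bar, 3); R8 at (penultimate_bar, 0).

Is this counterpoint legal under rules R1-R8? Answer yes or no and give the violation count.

No (2 violations)

bar 0: v0=E3 v1=E4 (P8)
bar 1: v0=F3 v1=C4 (P5)
bar 2: v0=E3 v1=B3 (P5)
bar 3: v0=G3 v1=E4 (M6)
bar 4: v0=B3 v1=D4 (m3)
bar 5: v0=C4 v1=A4 (M6)
bar 6: v0=E4 v1=E5 (P8)
bar 7: v0=D4 v1=B4 (M6)
bar 8: v0=C4 v1=C5 (P8)
bar 9: v0=D4 v1=B4 (M6)
bar 10: v0=F3 v1=D4 (M6)
bar 11: v0=E3 v1=E4 (P8)
  R1 @ bar2.0: F3/C4 P5 -> E3/B3 P5 similar
  R2 @ bar6.0: C4/A4 M6 -> E4/E5 P8 similar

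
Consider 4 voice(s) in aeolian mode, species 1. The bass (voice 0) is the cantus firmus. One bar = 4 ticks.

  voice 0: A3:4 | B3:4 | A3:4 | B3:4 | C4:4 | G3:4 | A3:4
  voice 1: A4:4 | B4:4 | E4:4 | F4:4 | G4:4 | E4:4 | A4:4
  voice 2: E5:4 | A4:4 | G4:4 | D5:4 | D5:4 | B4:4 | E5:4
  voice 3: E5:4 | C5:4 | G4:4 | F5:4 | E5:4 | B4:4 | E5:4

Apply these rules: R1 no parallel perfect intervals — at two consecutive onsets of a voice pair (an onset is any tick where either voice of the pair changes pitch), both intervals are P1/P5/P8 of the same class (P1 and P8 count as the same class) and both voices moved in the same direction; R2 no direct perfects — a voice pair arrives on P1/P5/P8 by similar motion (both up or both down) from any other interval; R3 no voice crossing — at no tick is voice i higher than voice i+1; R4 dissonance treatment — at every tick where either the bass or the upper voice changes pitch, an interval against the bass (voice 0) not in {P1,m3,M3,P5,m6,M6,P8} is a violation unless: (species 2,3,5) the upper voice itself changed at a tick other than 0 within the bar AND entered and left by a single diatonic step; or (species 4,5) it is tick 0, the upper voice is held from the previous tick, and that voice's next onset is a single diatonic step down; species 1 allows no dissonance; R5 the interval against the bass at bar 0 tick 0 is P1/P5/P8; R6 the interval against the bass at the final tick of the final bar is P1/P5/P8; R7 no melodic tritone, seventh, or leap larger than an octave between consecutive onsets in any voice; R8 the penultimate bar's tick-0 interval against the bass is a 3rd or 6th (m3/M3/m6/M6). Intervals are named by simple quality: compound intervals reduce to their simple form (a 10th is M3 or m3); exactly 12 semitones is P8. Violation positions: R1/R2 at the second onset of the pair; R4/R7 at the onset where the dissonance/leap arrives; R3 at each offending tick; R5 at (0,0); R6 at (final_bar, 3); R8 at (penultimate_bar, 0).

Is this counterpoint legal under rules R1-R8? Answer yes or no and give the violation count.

No (26 violations)

bar 0: v0=A3 v1=A4 v2=E5 v3=E5 (P5)
bar 1: v0=B3 v1=B4 v2=A4 v3=C5 (m2)
bar 2: v0=A3 v1=E4 v2=G4 v3=G4 (m7)
bar 3: v0=B3 v1=F4 v2=D5 v3=F5 (TT)
bar 4: v0=C4 v1=G4 v2=D5 v3=E5 (M3)
bar 5: v0=G3 v1=E4 v2=B4 v3=B4 (M3)
bar 6: v0=A3 v1=A4 v2=E5 v3=E5 (P5)
  R1 @ bar1.0: A3/A4 P8 -> B3/B4 P8 similar
  R3 @ bar1.0: B4 above A4
  R4 @ bar1.0: B3/A4 m7 untreated
  R4 @ bar1.0: B3/C5 m2 untreated
  R3 @ bar1.1: B4 above A4
  R3 @ bar1.2: B4 above A4
  R3 @ bar1.3: B4 above A4
  R2 @ bar2.0: B3/B4 P8 -> A3/E4 P5 similar
  R2 @ bar2.0: A4/C5 m3 -> G4/G4 P1 similar
  R4 @ bar2.0: A3/G4 m7 untreated
  R4 @ bar2.0: A3/G4 m7 untreated
  R2 @ bar3.0: E4/G4 m3 -> F4/F5 P8 similar
  R4 @ bar3.0: B3/F4 TT untreated
  R4 @ bar3.0: B3/F5 TT untreated
  R7 @ bar3.0: G4->F5 leap 10st
  R2 @ bar4.0: B3/F4 TT -> C4/G4 P5 similar
  R4 @ bar4.0: C4/D5 M2 untreated
  R1 @ bar5.0: G4/D5 P5 -> E4/B4 P5 similar
  R2 @ bar5.0: G4/E5 M6 -> E4/B4 P5 similar
  R2 @ bar5.0: D5/E5 M2 -> B4/B4 P1 similar
  R1 @ bar6.0: E4/B4 P5 -> A4/E5 P5 similar
  R1 @ bar6.0: E4/B4 P5 -> A4/E5 P5 similar
  R1 @ bar6.0: B4/B4 P1 -> E5/E5 P1 similar
  R2 @ bar6.0: G3/E4 M6 -> A3/A4 P8 similar
  R2 @ bar6.0: G3/B4 M3 -> A3/E5 P5 similar
  R2 @ bar6.0: G3/B4 M3 -> A3/E5 P5 similar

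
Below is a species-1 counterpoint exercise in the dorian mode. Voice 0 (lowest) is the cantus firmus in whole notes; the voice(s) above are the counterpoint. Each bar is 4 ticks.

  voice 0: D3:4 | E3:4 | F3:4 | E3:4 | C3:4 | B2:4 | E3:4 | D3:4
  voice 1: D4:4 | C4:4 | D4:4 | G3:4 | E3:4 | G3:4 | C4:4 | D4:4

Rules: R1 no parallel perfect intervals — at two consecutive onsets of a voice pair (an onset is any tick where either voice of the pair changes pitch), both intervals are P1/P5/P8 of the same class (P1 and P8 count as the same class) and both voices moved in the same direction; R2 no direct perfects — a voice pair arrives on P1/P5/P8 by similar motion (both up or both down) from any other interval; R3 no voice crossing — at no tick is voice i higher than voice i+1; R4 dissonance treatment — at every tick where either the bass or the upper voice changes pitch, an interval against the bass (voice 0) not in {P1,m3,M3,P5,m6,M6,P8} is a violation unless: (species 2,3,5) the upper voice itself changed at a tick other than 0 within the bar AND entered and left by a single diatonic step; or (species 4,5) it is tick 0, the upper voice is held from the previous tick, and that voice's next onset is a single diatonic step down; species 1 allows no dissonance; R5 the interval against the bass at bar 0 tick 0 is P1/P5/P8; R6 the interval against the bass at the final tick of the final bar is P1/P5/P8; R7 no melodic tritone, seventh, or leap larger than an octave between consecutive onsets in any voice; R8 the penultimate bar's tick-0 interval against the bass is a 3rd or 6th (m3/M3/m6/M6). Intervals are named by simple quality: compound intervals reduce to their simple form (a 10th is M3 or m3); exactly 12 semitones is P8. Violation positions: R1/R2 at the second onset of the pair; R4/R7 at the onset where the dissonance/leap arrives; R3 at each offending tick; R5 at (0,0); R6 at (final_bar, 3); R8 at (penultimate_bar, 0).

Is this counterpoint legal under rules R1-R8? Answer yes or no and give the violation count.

bar 0: v0=D3 v1=D4 (P8)
bar 1: v0=E3 v1=C4 (m6)
bar 2: v0=F3 v1=D4 (M6)
bar 3: v0=E3 v1=G3 (m3)
bar 4: v0=C3 v1=E3 (M3)
bar 5: v0=B2 v1=G3 (m6)
bar 6: v0=E3 v1=C4 (m6)
bar 7: v0=D3 v1=D4 (P8)

Yes (0 violations)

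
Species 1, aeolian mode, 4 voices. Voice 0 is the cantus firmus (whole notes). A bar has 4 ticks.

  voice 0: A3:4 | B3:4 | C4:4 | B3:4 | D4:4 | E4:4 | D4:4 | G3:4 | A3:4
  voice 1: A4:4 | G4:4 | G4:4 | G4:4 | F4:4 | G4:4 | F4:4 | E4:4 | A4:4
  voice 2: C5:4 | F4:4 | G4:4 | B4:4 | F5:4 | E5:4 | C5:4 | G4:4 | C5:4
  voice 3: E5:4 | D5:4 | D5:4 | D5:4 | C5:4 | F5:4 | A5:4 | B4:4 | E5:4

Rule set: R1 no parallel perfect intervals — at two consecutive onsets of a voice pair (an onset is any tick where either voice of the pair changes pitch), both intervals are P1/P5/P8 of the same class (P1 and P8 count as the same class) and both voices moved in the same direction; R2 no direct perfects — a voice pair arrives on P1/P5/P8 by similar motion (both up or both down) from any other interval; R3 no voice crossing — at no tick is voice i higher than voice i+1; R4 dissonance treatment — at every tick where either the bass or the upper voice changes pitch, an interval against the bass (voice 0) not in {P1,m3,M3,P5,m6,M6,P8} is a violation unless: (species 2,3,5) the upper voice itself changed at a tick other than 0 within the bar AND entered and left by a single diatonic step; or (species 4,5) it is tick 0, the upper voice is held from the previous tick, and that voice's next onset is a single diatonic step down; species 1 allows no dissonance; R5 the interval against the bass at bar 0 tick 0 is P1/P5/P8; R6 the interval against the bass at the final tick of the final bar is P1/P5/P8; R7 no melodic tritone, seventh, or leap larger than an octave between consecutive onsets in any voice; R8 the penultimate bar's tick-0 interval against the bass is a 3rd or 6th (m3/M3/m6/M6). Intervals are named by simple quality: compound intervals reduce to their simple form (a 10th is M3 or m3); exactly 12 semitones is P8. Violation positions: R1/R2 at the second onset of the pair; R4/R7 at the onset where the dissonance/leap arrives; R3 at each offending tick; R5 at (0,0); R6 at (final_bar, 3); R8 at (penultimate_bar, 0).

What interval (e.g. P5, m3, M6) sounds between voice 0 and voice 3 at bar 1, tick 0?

voice 0=B3 voice 3=D5 -> m3

m3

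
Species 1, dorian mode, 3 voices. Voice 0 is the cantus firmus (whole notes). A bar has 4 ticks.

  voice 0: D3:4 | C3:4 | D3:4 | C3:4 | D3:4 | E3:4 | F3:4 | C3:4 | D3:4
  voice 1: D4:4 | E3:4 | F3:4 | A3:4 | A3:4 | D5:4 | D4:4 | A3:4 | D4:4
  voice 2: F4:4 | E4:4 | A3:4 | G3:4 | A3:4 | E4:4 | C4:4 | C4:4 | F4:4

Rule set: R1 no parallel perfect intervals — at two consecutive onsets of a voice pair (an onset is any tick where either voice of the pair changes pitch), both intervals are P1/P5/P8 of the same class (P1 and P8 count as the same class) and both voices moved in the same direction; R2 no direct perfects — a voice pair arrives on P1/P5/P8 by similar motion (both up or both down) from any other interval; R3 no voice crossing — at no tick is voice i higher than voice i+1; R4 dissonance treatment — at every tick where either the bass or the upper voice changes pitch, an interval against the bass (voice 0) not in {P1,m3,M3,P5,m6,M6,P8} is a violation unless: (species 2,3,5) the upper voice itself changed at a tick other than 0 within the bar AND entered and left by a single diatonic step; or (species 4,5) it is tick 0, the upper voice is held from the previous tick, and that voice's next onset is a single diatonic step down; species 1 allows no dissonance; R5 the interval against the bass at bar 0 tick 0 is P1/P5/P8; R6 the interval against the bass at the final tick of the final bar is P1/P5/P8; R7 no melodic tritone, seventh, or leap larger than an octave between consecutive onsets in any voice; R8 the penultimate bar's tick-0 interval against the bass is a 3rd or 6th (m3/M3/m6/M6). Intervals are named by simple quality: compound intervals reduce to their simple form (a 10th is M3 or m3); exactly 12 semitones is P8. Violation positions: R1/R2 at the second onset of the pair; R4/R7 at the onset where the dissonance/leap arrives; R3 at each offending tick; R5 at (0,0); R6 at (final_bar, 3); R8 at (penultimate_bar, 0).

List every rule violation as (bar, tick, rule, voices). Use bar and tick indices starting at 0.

bar 0: v0=D3 v1=D4 v2=F4 downbeat m3
bar 1: v0=C3 v1=E3 v2=E4 downbeat M3
bar 2: v0=D3 v1=F3 v2=A3 downbeat P5
bar 3: v0=C3 v1=A3 v2=G3 downbeat P5
bar 4: v0=D3 v1=A3 v2=A3 downbeat P5
bar 5: v0=E3 v1=D5 v2=E4 downbeat P8
bar 6: v0=F3 v1=D4 v2=C4 downbeat P5
bar 7: v0=C3 v1=A3 v2=C4 downbeat P8
bar 8: v0=D3 v1=D4 v2=F4 downbeat m3
  -> R5 @ bar 0 tick 0 v(0, 2): opens on m3
  -> R2 @ bar 1 tick 0 v(1, 2): D4/F4 m3 -> E3/E4 P8 similar
  -> R7 @ bar 1 tick 0 v(1,): D4->E3 leap 10st
  -> R1 @ bar 3 tick 0 v(0, 2): D3/A3 P5 -> C3/G3 P5 similar
  -> R3 @ bar 3 tick 0 v(1, 2): A3 above G3
  -> R3 @ bar 3 tick 1 v(1, 2): A3 above G3
  -> R3 @ bar 3 tick 2 v(1, 2): A3 above G3
  -> R3 @ bar 3 tick 3 v(1, 2): A3 above G3
  -> R1 @ bar 4 tick 0 v(0, 2): C3/G3 P5 -> D3/A3 P5 similar
  -> R2 @ bar 5 tick 0 v(0, 2): D3/A3 P5 -> E3/E4 P8 similar
  -> R3 @ bar 5 tick 0 v(1, 2): D5 above E4
  -> R4 @ bar 5 tick 0 v(0, 1): E3/D5 m7 untreated
  -> R7 @ bar 5 tick 0 v(1,): A3->D5 leap 17st
  -> R3 @ bar 5 tick 1 v(1, 2): D5 above E4
  -> R3 @ bar 5 tick 2 v(1, 2): D5 above E4
  -> R3 @ bar 5 tick 3 v(1, 2): D5 above E4
  -> R3 @ bar 6 tick 0 v(1, 2): D4 above C4
  -> R3 @ bar 6 tick 1 v(1, 2): D4 above C4
  -> R3 @ bar 6 tick 2 v(1, 2): D4 above C4
  -> R3 @ bar 6 tick 3 v(1, 2): D4 above C4
  -> R8 @ bar 7 tick 0 v(0, 2): penult P8 not 3rd/6th
  -> R2 @ bar 8 tick 0 v(0, 1): C3/A3 M6 -> D3/D4 P8 similar
  -> R6 @ bar 8 tick 3 v(0, 2): closes on m3

(0, 0, R5, (0, 2))
(1, 0, R2, (1, 2))
(1, 0, R7, (1,))
(3, 0, R1, (0, 2))
(3, 0, R3, (1, 2))
(3, 1, R3, (1, 2))
(3, 2, R3, (1, 2))
(3, 3, R3, (1, 2))
(4, 0, R1, (0, 2))
(5, 0, R2, (0, 2))
(5, 0, R3, (1, 2))
(5, 0, R4, (0, 1))
(5, 0, R7, (1,))
(5, 1, R3, (1, 2))
(5, 2, R3, (1, 2))
(5, 3, R3, (1, 2))
(6, 0, R3, (1, 2))
(6, 1, R3, (1, 2))
(6, 2, R3, (1, 2))
(6, 3, R3, (1, 2))
(7, 0, R8, (0, 2))
(8, 0, R2, (0, 1))
(8, 3, R6, (0, 2))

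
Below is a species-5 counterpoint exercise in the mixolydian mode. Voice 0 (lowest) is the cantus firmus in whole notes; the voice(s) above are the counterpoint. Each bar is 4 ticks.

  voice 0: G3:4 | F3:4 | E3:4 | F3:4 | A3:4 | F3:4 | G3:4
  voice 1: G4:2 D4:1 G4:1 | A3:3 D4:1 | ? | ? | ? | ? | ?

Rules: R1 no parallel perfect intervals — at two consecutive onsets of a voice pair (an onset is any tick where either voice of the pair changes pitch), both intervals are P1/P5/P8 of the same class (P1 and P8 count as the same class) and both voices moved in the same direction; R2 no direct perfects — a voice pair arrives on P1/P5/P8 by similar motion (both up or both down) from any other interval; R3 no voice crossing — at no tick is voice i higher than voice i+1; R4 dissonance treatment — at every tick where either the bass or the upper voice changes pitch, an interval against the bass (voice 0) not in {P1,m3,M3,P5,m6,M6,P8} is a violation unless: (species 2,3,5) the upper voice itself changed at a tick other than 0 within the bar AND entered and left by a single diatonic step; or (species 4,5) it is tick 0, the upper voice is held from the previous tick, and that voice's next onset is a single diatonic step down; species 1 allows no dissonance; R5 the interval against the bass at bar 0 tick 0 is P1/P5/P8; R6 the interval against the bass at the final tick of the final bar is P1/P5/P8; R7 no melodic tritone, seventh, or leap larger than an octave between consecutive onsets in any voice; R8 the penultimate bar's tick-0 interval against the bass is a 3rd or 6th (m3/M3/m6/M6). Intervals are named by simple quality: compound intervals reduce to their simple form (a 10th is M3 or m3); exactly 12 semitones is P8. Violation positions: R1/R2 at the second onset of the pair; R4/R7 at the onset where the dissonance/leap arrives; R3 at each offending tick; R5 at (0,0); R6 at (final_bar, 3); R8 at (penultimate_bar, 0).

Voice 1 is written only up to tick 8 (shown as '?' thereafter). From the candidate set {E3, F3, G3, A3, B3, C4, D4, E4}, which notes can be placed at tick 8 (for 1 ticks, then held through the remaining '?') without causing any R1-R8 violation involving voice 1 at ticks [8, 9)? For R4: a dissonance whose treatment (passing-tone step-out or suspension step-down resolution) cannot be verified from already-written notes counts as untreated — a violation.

{C4, E4, G3}

E3: violates R2,R7
F3: violates R4
G3: legal
A3: violates R4
B3: violates R2
C4: legal
D4: violates R4
E4: legal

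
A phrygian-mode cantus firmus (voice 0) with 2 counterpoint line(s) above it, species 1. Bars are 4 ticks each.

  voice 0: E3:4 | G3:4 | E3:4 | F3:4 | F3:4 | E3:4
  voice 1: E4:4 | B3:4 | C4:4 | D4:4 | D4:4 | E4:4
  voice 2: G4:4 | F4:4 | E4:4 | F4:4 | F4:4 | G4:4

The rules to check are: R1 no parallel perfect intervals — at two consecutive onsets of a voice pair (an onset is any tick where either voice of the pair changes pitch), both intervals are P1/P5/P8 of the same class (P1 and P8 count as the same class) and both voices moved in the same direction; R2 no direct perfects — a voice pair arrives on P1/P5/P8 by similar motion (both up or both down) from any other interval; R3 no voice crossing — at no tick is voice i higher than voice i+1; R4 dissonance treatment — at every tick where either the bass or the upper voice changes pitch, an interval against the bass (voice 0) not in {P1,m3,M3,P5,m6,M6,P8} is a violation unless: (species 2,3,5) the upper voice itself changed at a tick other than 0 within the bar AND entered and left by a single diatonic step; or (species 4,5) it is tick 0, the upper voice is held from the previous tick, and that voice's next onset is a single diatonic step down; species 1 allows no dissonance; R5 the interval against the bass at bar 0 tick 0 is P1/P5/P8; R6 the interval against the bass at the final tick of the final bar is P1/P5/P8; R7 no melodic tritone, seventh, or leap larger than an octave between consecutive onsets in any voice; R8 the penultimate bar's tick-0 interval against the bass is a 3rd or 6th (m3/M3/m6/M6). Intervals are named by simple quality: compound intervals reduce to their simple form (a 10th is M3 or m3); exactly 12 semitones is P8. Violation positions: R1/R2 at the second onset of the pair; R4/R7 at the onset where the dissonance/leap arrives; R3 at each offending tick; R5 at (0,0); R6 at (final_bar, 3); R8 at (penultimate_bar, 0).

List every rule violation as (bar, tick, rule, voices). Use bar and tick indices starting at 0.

(0, 0, R5, (0, 2))
(1, 0, R4, (0, 2))
(2, 0, R2, (0, 2))
(3, 0, R1, (0, 2))
(4, 0, R8, (0, 2))
(5, 3, R6, (0, 2))

bar 0: v0=E3 v1=E4 v2=G4 downbeat m3
bar 1: v0=G3 v1=B3 v2=F4 downbeat m7
bar 2: v0=E3 v1=C4 v2=E4 downbeat P8
bar 3: v0=F3 v1=D4 v2=F4 downbeat P8
bar 4: v0=F3 v1=D4 v2=F4 downbeat P8
bar 5: v0=E3 v1=E4 v2=G4 downbeat m3
  -> R5 @ bar 0 tick 0 v(0, 2): opens on m3
  -> R4 @ bar 1 tick 0 v(0, 2): G3/F4 m7 untreated
  -> R2 @ bar 2 tick 0 v(0, 2): G3/F4 m7 -> E3/E4 P8 similar
  -> R1 @ bar 3 tick 0 v(0, 2): E3/E4 P8 -> F3/F4 P8 similar
  -> R8 @ bar 4 tick 0 v(0, 2): penult P8 not 3rd/6th
  -> R6 @ bar 5 tick 3 v(0, 2): closes on m3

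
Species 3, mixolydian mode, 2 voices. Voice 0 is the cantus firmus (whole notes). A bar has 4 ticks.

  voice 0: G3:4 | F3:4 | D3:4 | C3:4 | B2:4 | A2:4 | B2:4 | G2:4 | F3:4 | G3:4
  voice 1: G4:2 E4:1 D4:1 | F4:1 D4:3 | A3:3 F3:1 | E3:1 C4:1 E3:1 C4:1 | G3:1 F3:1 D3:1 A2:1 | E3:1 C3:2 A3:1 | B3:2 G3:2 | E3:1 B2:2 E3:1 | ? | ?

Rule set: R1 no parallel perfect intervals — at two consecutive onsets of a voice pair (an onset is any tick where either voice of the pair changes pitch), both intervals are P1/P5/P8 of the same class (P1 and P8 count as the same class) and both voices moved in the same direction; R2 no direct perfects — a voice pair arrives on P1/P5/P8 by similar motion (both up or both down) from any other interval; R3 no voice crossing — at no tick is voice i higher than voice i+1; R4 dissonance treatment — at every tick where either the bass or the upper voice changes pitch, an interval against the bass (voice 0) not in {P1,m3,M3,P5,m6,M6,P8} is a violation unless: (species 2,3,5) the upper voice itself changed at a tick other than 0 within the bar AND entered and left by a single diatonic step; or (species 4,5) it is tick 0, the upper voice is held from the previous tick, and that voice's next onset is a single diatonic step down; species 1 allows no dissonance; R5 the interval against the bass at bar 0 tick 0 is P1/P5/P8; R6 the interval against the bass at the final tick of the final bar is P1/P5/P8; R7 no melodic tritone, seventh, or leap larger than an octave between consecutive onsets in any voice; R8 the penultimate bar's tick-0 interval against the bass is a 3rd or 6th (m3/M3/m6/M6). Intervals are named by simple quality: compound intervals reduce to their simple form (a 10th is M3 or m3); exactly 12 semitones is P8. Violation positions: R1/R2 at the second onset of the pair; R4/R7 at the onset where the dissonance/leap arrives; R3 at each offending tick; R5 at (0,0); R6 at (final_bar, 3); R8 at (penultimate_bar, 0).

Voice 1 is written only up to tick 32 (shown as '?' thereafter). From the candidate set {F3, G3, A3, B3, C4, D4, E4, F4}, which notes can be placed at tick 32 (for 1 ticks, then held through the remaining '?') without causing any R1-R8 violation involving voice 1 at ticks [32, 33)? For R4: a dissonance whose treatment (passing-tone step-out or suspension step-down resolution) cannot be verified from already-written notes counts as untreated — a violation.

F3: violates R2,R8
G3: violates R4,R8
A3: legal
B3: violates R4,R8
C4: violates R2,R8
D4: violates R7
E4: violates R4,R8
F4: violates R2,R7,R8

{A3}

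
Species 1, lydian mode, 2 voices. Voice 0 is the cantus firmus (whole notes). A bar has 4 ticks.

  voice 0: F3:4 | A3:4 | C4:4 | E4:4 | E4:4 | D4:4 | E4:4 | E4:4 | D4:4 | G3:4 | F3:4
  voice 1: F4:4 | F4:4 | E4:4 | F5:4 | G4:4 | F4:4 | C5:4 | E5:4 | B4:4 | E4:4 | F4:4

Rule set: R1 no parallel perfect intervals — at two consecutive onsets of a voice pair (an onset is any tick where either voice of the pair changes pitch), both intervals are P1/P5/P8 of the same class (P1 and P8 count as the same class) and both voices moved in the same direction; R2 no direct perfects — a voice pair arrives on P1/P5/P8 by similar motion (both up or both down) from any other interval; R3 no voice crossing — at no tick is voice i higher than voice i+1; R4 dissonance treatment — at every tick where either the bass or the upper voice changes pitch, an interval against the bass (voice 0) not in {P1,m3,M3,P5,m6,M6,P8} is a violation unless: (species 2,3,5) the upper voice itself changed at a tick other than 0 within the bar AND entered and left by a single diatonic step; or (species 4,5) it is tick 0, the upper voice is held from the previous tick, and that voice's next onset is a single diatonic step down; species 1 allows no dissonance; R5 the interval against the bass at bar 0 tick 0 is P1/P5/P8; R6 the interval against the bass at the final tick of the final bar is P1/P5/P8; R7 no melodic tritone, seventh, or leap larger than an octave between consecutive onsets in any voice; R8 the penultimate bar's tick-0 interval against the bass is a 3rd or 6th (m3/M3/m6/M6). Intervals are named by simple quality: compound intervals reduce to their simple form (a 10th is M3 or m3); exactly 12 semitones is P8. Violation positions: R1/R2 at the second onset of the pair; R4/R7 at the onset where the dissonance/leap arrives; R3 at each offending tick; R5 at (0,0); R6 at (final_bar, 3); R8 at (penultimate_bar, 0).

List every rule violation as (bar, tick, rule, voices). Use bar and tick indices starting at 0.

(3, 0, R4, (0, 1))
(3, 0, R7, (1,))
(4, 0, R7, (1,))

bar 0: v0=F3 v1=F4 downbeat P8
bar 1: v0=A3 v1=F4 downbeat m6
bar 2: v0=C4 v1=E4 downbeat M3
bar 3: v0=E4 v1=F5 downbeat m2
bar 4: v0=E4 v1=G4 downbeat m3
bar 5: v0=D4 v1=F4 downbeat m3
bar 6: v0=E4 v1=C5 downbeat m6
bar 7: v0=E4 v1=E5 downbeat P8
bar 8: v0=D4 v1=B4 downbeat M6
bar 9: v0=G3 v1=E4 downbeat M6
bar 10: v0=F3 v1=F4 downbeat P8
  -> R4 @ bar 3 tick 0 v(0, 1): E4/F5 m2 untreated
  -> R7 @ bar 3 tick 0 v(1,): E4->F5 leap 13st
  -> R7 @ bar 4 tick 0 v(1,): F5->G4 leap 10st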